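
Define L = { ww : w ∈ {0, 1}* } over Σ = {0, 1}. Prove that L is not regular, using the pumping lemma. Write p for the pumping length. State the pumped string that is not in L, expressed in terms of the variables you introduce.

0^{p+k} 1^p 0^p 1^p

Assume L is regular. Let p be the pumping length given by the pumping lemma.
Take w = 0^p 1^p 0^p 1^p = uu where u = 0^p1^p; then w ∈ L and |w| = 4p ≥ p.
By the pumping lemma, w = xyz with |xy| ≤ p and y is nonempty.
Because |xy| ≤ p and w begins with p copies of 0, we have y = 0^k with 1 ≤ k ≤ p.
Pump with i = 2: xy^2z = 0^{p+k} 1^p 0^p 1^p, of length 4p+k. Suppose this equals vv. The string starts with 0 and ends with 1, so v does too; thus the boundary between the two copies of v is a 1→0 transition. There is exactly one such transition, at position 2p+k, so |v| = 2p+k and |vv| = 4p+2k ≠ 4p+k since k ≥ 1. So xy^2z ∉ L.
This is a contradiction; hence L is not regular.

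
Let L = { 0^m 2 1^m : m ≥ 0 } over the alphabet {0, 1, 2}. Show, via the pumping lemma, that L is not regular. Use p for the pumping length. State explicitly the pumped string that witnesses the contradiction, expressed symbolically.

Assume L is regular. Let p be the pumping length given by the pumping lemma.
Take w = 0^p 2 1^p ∈ L with |w| = 2p+1 ≥ p.
The pumping lemma gives a decomposition w = xyz where |xy| ≤ p and |y| ≥ 1.
Because |xy| ≤ p and w begins with p copies of 0, we have y = 0^k with 1 ≤ k ≤ p.
Pump with i = 2: xy^2z = 0^{p+k} 2 1^p, which would require p+k = p. But k ≥ 1, so xy^2z ∉ L.
This contradicts the pumping lemma, so L is not regular.

0^{p+k} 2 1^p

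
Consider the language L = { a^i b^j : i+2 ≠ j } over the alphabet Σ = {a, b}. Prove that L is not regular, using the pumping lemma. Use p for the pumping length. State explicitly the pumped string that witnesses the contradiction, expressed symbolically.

Assume L is regular; let p be its pumping constant.
Choose w = a^p b^{p+p!+2}. Since p ≠ (p+p!+2)-2 = p+p!, w ∈ L; and |w| ≥ p.
By the pumping lemma, w = xyz with |xy| ≤ p and |y| ≥ 1.
Because |xy| ≤ p and w begins with p copies of a, we have y = a^k with 1 ≤ k ≤ p.
Since 1 ≤ k ≤ p, k divides p!; set t = 1 + p!/k. Then xy^t z has p + (p!/k)·k = p + p! copies of a. Now the a-count is p+p! and (b-count)-2 = (p+p!+2)-2 = p+p!, so i+2 ≠ j fails. So xy^t z = a^{p+p!} b^{p+p!+2} ∉ L.
This is a contradiction; hence L is not regular.

a^{p+p!} b^{p+p!+2}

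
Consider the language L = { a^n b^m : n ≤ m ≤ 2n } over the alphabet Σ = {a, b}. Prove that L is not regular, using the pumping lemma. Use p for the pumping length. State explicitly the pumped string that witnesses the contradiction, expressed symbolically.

Assume L is regular; let p be its pumping constant.
Take w = a^p b^p ∈ L (since p ≤ p ≤ 2p), with |w| = 2p ≥ p.
By the pumping lemma, w = xyz with |xy| ≤ p and |y| ≥ 1.
The first p characters of w are a's, so xy (and hence y) consists only of a's. Write y = a^k, 1 ≤ k ≤ p.
Pump with i = 2: xy^2z = a^{p+k} b^p. Now n = p+k > p = m, so the condition n ≤ m fails. Thus xy^2z ∉ L.
Contradiction. Therefore L is not regular.

a^{p+k} b^p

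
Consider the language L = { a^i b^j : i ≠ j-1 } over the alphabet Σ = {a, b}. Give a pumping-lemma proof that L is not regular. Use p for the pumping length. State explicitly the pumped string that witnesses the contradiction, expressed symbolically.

a^{p+p!} b^{p+p!+1}

Assume L is regular; let p be its pumping constant.
Choose w = a^p b^{p+p!+1}. Since p ≠ (p+p!+1)-1 = p+p!, w ∈ L; and |w| ≥ p.
The pumping lemma gives a decomposition w = xyz where |xy| ≤ p and y is nonempty.
Because |xy| ≤ p and w begins with p copies of a, we have y = a^k with 1 ≤ k ≤ p.
Since 1 ≤ k ≤ p, k divides p!; set t = 1 + p!/k. Then xy^t z has p + (p!/k)·k = p + p! copies of a. Now the a-count is p+p! and (b-count)-1 = (p+p!+1)-1 = p+p!, so i ≠ j-1 fails. So xy^t z = a^{p+p!} b^{p+p!+1} ∉ L.
Contradiction. Therefore L is not regular.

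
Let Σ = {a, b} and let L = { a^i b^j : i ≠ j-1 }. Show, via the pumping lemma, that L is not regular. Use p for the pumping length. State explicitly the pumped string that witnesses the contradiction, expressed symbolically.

a^{p+p!} b^{p+p!+1}

Assume L is regular. Let p be the pumping length given by the pumping lemma.
Choose w = a^p b^{p+p!+1}. Since p ≠ (p+p!+1)-1 = p+p!, w ∈ L; and |w| ≥ p.
Write w = xyz as guaranteed by the lemma, with |xy| ≤ p and |y| ≥ 1.
Since the first p symbols of w are all a's and |xy| ≤ p, y lies entirely in the leading a-block: y = a^k for some k with 1 ≤ k ≤ p.
Since 1 ≤ k ≤ p, k divides p!; set t = 1 + p!/k. Then xy^t z has p + (p!/k)·k = p + p! copies of a. Now the a-count is p+p! and (b-count)-1 = (p+p!+1)-1 = p+p!, so i ≠ j-1 fails. So xy^t z = a^{p+p!} b^{p+p!+1} ∉ L.
This contradicts the pumping lemma, so L is not regular.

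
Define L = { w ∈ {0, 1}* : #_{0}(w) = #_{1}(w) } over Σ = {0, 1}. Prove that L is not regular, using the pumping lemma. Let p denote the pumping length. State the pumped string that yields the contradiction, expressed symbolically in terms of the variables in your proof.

0^{p+k} 1^p

Toward a contradiction, assume L is regular with pumping length p.
Choose w = 0^p 1^p ∈ L with |w| = 2p ≥ p.
Write w = xyz as guaranteed by the lemma, with |xy| ≤ p and |y| ≥ 1.
Since the first p symbols of w are all 0's and |xy| ≤ p, y lies entirely in the leading 0-block: y = 0^k for some k with 1 ≤ k ≤ p.
Pump with i = 2: xy^2z = 0^{p+k} 1^p has p+k occurrences of 0 but only p of 1. Since k ≥ 1 the counts differ, so xy^2z ∉ L.
Contradiction. Therefore L is not regular.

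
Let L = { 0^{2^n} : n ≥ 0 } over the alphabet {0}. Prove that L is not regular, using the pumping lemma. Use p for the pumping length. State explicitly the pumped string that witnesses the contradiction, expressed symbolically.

0^{2^p+k}

Toward a contradiction, assume L is regular with pumping length p.
Take w = 0^{2^p} ∈ L with |w| = 2^p ≥ p.
Write w = xyz as guaranteed by the lemma, with |xy| ≤ p and y is nonempty.
Then y = 0^k for some k with 1 ≤ k ≤ p.
Pump with i = 2: xy^2z = 0^{2^p+k}. Since 1 ≤ k ≤ p < 2^p, we have 2^p < 2^p+k < 2^{p+1}, so 2^p+k is not a power of 2. So xy^2z ∉ L.
This is a contradiction; hence L is not regular.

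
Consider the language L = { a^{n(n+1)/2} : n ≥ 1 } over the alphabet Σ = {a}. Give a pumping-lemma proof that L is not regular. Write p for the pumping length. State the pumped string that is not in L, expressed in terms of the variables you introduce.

Toward a contradiction, assume L is regular with pumping length p.
Take w = a^{p(p+1)/2} ∈ L with |w| = p(p+1)/2 ≥ p.
Write w = xyz as guaranteed by the lemma, with |xy| ≤ p and |y| ≥ 1.
Then y = a^k for some k with 1 ≤ k ≤ p.
Pump with i = 2: xy^2z = a^{p(p+1)/2+k}. Since 1 ≤ k ≤ p, p(p+1)/2 < p(p+1)/2+k ≤ p(p+1)/2+p < (p+1)(p+2)/2, so p(p+1)/2+k is strictly between consecutive triangular numbers. So xy^2z ∉ L.
This is a contradiction; hence L is not regular.

a^{p(p+1)/2+k}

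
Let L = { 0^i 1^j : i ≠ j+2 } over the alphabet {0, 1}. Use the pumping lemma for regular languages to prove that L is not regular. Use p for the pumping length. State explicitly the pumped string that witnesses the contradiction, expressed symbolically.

Toward a contradiction, assume L is regular with pumping length p.
Choose w = 0^p 1^{p+p!-2}. Since p ≠ (p+p!-2)+2 = p+p!, w ∈ L; and |w| ≥ p.
The pumping lemma gives a decomposition w = xyz where |xy| ≤ p and y is nonempty.
Because |xy| ≤ p and w begins with p copies of 0, we have y = 0^k with 1 ≤ k ≤ p.
Since 1 ≤ k ≤ p, k divides p!; set t = 1 + p!/k. Then xy^t z has p + (p!/k)·k = p + p! copies of 0. Now the 0-count is p+p! and (1-count)+2 = (p+p!-2)+2 = p+p!, so i ≠ j+2 fails. So xy^t z = 0^{p+p!} 1^{p+p!-2} ∉ L.
Contradiction. Therefore L is not regular.

0^{p+p!} 1^{p+p!-2}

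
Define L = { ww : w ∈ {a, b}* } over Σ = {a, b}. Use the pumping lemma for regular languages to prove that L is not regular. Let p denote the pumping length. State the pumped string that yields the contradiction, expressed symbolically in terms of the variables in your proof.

Assume L is regular. Let p be the pumping length given by the pumping lemma.
Take w = a^p b^p a^p b^p = uu where u = a^pb^p; then w ∈ L and |w| = 4p ≥ p.
By the pumping lemma, w = xyz with |xy| ≤ p and |y| > 0.
The first p characters of w are a's, so xy (and hence y) consists only of a's. Write y = a^k, 1 ≤ k ≤ p.
Pump with i = 2: xy^2z = a^{p+k} b^p a^p b^p, of length 4p+k. Suppose this equals vv. The string starts with a and ends with b, so v does too; thus the boundary between the two copies of v is a b→a transition. There is exactly one such transition, at position 2p+k, so |v| = 2p+k and |vv| = 4p+2k ≠ 4p+k since k ≥ 1. So xy^2z ∉ L.
This contradicts the pumping lemma, so L is not regular.

a^{p+k} b^p a^p b^p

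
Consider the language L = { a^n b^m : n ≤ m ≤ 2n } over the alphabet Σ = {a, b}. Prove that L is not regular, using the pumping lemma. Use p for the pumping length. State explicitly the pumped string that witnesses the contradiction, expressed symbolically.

a^{p+k} b^p

Assume L is regular; let p be its pumping constant.
Take w = a^p b^p ∈ L (since p ≤ p ≤ 2p), with |w| = 2p ≥ p.
By the pumping lemma, w = xyz with |xy| ≤ p and |y| > 0.
Since the first p symbols of w are all a's and |xy| ≤ p, y lies entirely in the leading a-block: y = a^k for some k with 1 ≤ k ≤ p.
Pump with i = 2: xy^2z = a^{p+k} b^p. Now n = p+k > p = m, so the condition n ≤ m fails. Thus xy^2z ∉ L.
This is a contradiction; hence L is not regular.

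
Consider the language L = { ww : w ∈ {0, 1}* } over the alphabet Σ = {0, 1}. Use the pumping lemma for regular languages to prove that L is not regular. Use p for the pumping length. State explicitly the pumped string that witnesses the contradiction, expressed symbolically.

Suppose for contradiction that L is regular, and let p be the pumping length.
Take w = 0^p 1^p 0^p 1^p = uu where u = 0^p1^p; then w ∈ L and |w| = 4p ≥ p.
Write w = xyz as guaranteed by the lemma, with |xy| ≤ p and |y| > 0.
Because |xy| ≤ p and w begins with p copies of 0, we have y = 0^k with 1 ≤ k ≤ p.
Pump with i = 2: xy^2z = 0^{p+k} 1^p 0^p 1^p, of length 4p+k. Suppose this equals vv. The string starts with 0 and ends with 1, so v does too; thus the boundary between the two copies of v is a 1→0 transition. There is exactly one such transition, at position 2p+k, so |v| = 2p+k and |vv| = 4p+2k ≠ 4p+k since k ≥ 1. So xy^2z ∉ L.
This is a contradiction; hence L is not regular.

0^{p+k} 1^p 0^p 1^p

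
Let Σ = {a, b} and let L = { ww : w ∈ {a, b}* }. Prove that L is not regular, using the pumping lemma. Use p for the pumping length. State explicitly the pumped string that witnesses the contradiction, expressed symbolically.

Toward a contradiction, assume L is regular with pumping length p.
Take w = a^p b^p a^p b^p = uu where u = a^pb^p; then w ∈ L and |w| = 4p ≥ p.
Write w = xyz as guaranteed by the lemma, with |xy| ≤ p and y is nonempty.
The first p characters of w are a's, so xy (and hence y) consists only of a's. Write y = a^k, 1 ≤ k ≤ p.
Pump with i = 2: xy^2z = a^{p+k} b^p a^p b^p, of length 4p+k. Suppose this equals vv. The string starts with a and ends with b, so v does too; thus the boundary between the two copies of v is a b→a transition. There is exactly one such transition, at position 2p+k, so |v| = 2p+k and |vv| = 4p+2k ≠ 4p+k since k ≥ 1. So xy^2z ∉ L.
This is a contradiction; hence L is not regular.

a^{p+k} b^p a^p b^p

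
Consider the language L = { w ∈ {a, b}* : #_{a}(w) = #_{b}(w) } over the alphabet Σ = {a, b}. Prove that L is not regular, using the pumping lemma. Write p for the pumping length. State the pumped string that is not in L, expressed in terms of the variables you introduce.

Assume L is regular; let p be its pumping constant.
Choose w = a^p b^p ∈ L with |w| = 2p ≥ p.
The pumping lemma gives a decomposition w = xyz where |xy| ≤ p and |y| > 0.
Since the first p symbols of w are all a's and |xy| ≤ p, y lies entirely in the leading a-block: y = a^k for some k with 1 ≤ k ≤ p.
Pump with i = 2: xy^2z = a^{p+k} b^p has p+k occurrences of a but only p of b. Since k ≥ 1 the counts differ, so xy^2z ∉ L.
This contradicts the pumping lemma, so L is not regular.

a^{p+k} b^p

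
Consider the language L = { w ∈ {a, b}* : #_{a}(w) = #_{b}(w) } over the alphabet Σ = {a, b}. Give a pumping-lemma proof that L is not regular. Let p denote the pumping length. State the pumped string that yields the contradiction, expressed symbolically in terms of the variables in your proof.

a^{p+k} b^p

Assume L is regular; let p be its pumping constant.
Choose w = a^p b^p ∈ L with |w| = 2p ≥ p.
By the pumping lemma, w = xyz with |xy| ≤ p and |y| ≥ 1.
Since the first p symbols of w are all a's and |xy| ≤ p, y lies entirely in the leading a-block: y = a^k for some k with 1 ≤ k ≤ p.
Pump with i = 2: xy^2z = a^{p+k} b^p has p+k occurrences of a but only p of b. Since k ≥ 1 the counts differ, so xy^2z ∉ L.
Contradiction. Therefore L is not regular.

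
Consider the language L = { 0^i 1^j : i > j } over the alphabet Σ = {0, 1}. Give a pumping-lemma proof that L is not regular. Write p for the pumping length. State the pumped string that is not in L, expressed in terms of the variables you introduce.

Assume L is regular; let p be its pumping constant.
Choose w = 0^{p+1} 1^p ∈ L, with |w| = 2p+1 ≥ p.
By the pumping lemma, w = xyz with |xy| ≤ p and |y| > 0.
Since the first p symbols of w are all 0's and |xy| ≤ p, y lies entirely in the leading 0-block: y = 0^k for some k with 1 ≤ k ≤ p.
Consider xy^0z = xz = 0^{p+1-k} 1^p. Since k ≥ 1, the 0-count p+1-k is at most p, so i > j fails; thus xz ∉ L.
Contradiction. Therefore L is not regular.

0^{p+1-k} 1^p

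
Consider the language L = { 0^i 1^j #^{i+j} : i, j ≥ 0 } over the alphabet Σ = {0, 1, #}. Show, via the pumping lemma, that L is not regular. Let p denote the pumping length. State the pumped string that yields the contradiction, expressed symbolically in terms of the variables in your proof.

Assume L is regular; let p be its pumping constant.
Take w = 0^p 1^p #^{2p} ∈ L (with i=j=p, i+j=2p), |w| = 4p ≥ p.
The pumping lemma gives a decomposition w = xyz where |xy| ≤ p and |y| ≥ 1.
Since the first p symbols of w are all 0's and |xy| ≤ p, y lies entirely in the leading 0-block: y = 0^k for some k with 1 ≤ k ≤ p.
Consider xy^2z = 0^{p+k} 1^p #^{2p}. Now the 0- and 1-counts sum to 2p+k, but the #-count is 2p ≠ 2p+k. So xy^2z ∉ L.
This is a contradiction; hence L is not regular.

0^{p+k} 1^p #^{2p}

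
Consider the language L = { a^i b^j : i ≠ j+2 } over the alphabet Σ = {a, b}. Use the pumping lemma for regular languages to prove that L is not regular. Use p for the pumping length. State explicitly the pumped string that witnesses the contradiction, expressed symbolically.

Suppose for contradiction that L is regular, and let p be the pumping length.
Choose w = a^p b^{p+p!-2}. Since p ≠ (p+p!-2)+2 = p+p!, w ∈ L; and |w| ≥ p.
By the pumping lemma, w = xyz with |xy| ≤ p and |y| ≥ 1.
Since the first p symbols of w are all a's and |xy| ≤ p, y lies entirely in the leading a-block: y = a^k for some k with 1 ≤ k ≤ p.
Since 1 ≤ k ≤ p, k divides p!; set t = 1 + p!/k. Then xy^t z has p + (p!/k)·k = p + p! copies of a. Now the a-count is p+p! and (b-count)+2 = (p+p!-2)+2 = p+p!, so i ≠ j+2 fails. So xy^t z = a^{p+p!} b^{p+p!-2} ∉ L.
Contradiction. Therefore L is not regular.

a^{p+p!} b^{p+p!-2}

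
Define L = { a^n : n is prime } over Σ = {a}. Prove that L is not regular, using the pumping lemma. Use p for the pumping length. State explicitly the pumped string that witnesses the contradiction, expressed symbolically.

Toward a contradiction, assume L is regular with pumping length p.
Let q be a prime with q ≥ p+2 (infinitely many primes exist), and take w = a^q ∈ L with |w| = q ≥ p.
By the pumping lemma, w = xyz with |xy| ≤ p and y is nonempty.
Then y = a^k for some k with 1 ≤ k ≤ p.
Since 1 ≤ k ≤ p, |xz| = q-k. Pump with i = q+1: |xy^{q+1}z| = (q-k)+(q+1)k = q+qk = q(1+k), which is composite (both factors ≥ 2). So xy^{q+1}z = a^{q(1+k)} ∉ L.
This is a contradiction; hence L is not regular.

a^{q(1+k)}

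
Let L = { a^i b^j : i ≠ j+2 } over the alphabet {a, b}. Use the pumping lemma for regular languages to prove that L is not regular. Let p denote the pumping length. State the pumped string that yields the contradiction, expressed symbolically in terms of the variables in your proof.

a^{p+p!} b^{p+p!-2}

Suppose for contradiction that L is regular, and let p be the pumping length.
Choose w = a^p b^{p+p!-2}. Since p ≠ (p+p!-2)+2 = p+p!, w ∈ L; and |w| ≥ p.
The pumping lemma gives a decomposition w = xyz where |xy| ≤ p and |y| ≥ 1.
Since the first p symbols of w are all a's and |xy| ≤ p, y lies entirely in the leading a-block: y = a^k for some k with 1 ≤ k ≤ p.
Since 1 ≤ k ≤ p, k divides p!; set t = 1 + p!/k. Then xy^t z has p + (p!/k)·k = p + p! copies of a. Now the a-count is p+p! and (b-count)+2 = (p+p!-2)+2 = p+p!, so i ≠ j+2 fails. So xy^t z = a^{p+p!} b^{p+p!-2} ∉ L.
This is a contradiction; hence L is not regular.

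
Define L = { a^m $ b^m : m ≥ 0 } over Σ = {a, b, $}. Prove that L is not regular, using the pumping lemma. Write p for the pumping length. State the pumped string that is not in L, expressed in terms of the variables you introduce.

Assume L is regular. Let p be the pumping length given by the pumping lemma.
Take w = a^p $ b^p ∈ L with |w| = 2p+1 ≥ p.
By the pumping lemma, w = xyz with |xy| ≤ p and |y| ≥ 1.
The first p characters of w are a's, so xy (and hence y) consists only of a's. Write y = a^k, 1 ≤ k ≤ p.
Pump with i = 2: xy^2z = a^{p+k} $ b^p, which would require p+k = p. But k ≥ 1, so xy^2z ∉ L.
This is a contradiction; hence L is not regular.

a^{p+k} $ b^p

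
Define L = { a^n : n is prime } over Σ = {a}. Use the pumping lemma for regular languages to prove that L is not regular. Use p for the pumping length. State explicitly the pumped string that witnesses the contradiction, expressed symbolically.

a^{q(1+k)}

Suppose for contradiction that L is regular, and let p be the pumping length.
Let q be a prime with q ≥ p+2 (infinitely many primes exist), and take w = a^q ∈ L with |w| = q ≥ p.
Write w = xyz as guaranteed by the lemma, with |xy| ≤ p and |y| ≥ 1.
Then y = a^k for some k with 1 ≤ k ≤ p.
Since 1 ≤ k ≤ p, |xz| = q-k. Pump with i = q+1: |xy^{q+1}z| = (q-k)+(q+1)k = q+qk = q(1+k), which is composite (both factors ≥ 2). So xy^{q+1}z = a^{q(1+k)} ∉ L.
This is a contradiction; hence L is not regular.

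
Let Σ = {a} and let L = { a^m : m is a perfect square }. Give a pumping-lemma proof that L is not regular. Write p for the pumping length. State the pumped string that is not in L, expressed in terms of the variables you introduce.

Suppose for contradiction that L is regular, and let p be the pumping length.
Take w = a^{p²} ∈ L with |w| = p² ≥ p.
By the pumping lemma, w = xyz with |xy| ≤ p and |y| > 0.
Then y = a^k for some k with 1 ≤ k ≤ p.
Pump with i = 2: xy^2z = a^{p²+k}. Since 1 ≤ k ≤ p, p² < p²+k ≤ p²+p < (p+1)², so p²+k lies strictly between consecutive squares and is not a perfect square. So xy^2z ∉ L.
Contradiction. Therefore L is not regular.

a^{p²+k}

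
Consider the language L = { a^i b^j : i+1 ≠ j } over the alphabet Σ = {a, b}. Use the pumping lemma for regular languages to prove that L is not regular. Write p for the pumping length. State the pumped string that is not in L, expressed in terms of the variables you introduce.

a^{p+p!} b^{p+p!+1}

Suppose for contradiction that L is regular, and let p be the pumping length.
Choose w = a^p b^{p+p!+1}. Since p ≠ (p+p!+1)-1 = p+p!, w ∈ L; and |w| ≥ p.
Write w = xyz as guaranteed by the lemma, with |xy| ≤ p and y is nonempty.
Because |xy| ≤ p and w begins with p copies of a, we have y = a^k with 1 ≤ k ≤ p.
Since 1 ≤ k ≤ p, k divides p!; set t = 1 + p!/k. Then xy^t z has p + (p!/k)·k = p + p! copies of a. Now the a-count is p+p! and (b-count)-1 = (p+p!+1)-1 = p+p!, so i+1 ≠ j fails. So xy^t z = a^{p+p!} b^{p+p!+1} ∉ L.
This is a contradiction; hence L is not regular.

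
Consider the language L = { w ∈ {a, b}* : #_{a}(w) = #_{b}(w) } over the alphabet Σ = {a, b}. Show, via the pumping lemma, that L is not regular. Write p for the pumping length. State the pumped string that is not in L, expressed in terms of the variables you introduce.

Suppose for contradiction that L is regular, and let p be the pumping length.
Choose w = a^p b^p ∈ L with |w| = 2p ≥ p.
Write w = xyz as guaranteed by the lemma, with |xy| ≤ p and |y| > 0.
Since the first p symbols of w are all a's and |xy| ≤ p, y lies entirely in the leading a-block: y = a^k for some k with 1 ≤ k ≤ p.
Pump with i = 2: xy^2z = a^{p+k} b^p has p+k occurrences of a but only p of b. Since k ≥ 1 the counts differ, so xy^2z ∉ L.
Contradiction. Therefore L is not regular.

a^{p+k} b^p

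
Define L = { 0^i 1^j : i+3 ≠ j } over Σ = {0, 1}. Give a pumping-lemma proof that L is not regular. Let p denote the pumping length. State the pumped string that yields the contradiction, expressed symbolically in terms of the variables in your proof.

Suppose for contradiction that L is regular, and let p be the pumping length.
Choose w = 0^p 1^{p+p!+3}. Since p ≠ (p+p!+3)-3 = p+p!, w ∈ L; and |w| ≥ p.
Write w = xyz as guaranteed by the lemma, with |xy| ≤ p and y is nonempty.
The first p characters of w are 0's, so xy (and hence y) consists only of 0's. Write y = 0^k, 1 ≤ k ≤ p.
Since 1 ≤ k ≤ p, k divides p!; set t = 1 + p!/k. Then xy^t z has p + (p!/k)·k = p + p! copies of 0. Now the 0-count is p+p! and (1-count)-3 = (p+p!+3)-3 = p+p!, so i+3 ≠ j fails. So xy^t z = 0^{p+p!} 1^{p+p!+3} ∉ L.
This is a contradiction; hence L is not regular.

0^{p+p!} 1^{p+p!+3}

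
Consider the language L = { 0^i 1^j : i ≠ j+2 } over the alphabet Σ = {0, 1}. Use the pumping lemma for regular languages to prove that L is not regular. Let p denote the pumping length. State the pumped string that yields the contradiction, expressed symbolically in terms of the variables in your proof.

Assume L is regular; let p be its pumping constant.
Choose w = 0^p 1^{p+p!-2}. Since p ≠ (p+p!-2)+2 = p+p!, w ∈ L; and |w| ≥ p.
Write w = xyz as guaranteed by the lemma, with |xy| ≤ p and y is nonempty.
Because |xy| ≤ p and w begins with p copies of 0, we have y = 0^k with 1 ≤ k ≤ p.
Since 1 ≤ k ≤ p, k divides p!; set t = 1 + p!/k. Then xy^t z has p + (p!/k)·k = p + p! copies of 0. Now the 0-count is p+p! and (1-count)+2 = (p+p!-2)+2 = p+p!, so i ≠ j+2 fails. So xy^t z = 0^{p+p!} 1^{p+p!-2} ∉ L.
This contradicts the pumping lemma, so L is not regular.

0^{p+p!} 1^{p+p!-2}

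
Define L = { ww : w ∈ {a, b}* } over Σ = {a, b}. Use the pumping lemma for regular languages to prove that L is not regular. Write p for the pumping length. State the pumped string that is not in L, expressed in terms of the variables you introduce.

a^{p+k} b^p a^p b^p

Toward a contradiction, assume L is regular with pumping length p.
Take w = a^p b^p a^p b^p = uu where u = a^pb^p; then w ∈ L and |w| = 4p ≥ p.
Write w = xyz as guaranteed by the lemma, with |xy| ≤ p and |y| ≥ 1.
The first p characters of w are a's, so xy (and hence y) consists only of a's. Write y = a^k, 1 ≤ k ≤ p.
Pump with i = 2: xy^2z = a^{p+k} b^p a^p b^p, of length 4p+k. Suppose this equals vv. The string starts with a and ends with b, so v does too; thus the boundary between the two copies of v is a b→a transition. There is exactly one such transition, at position 2p+k, so |v| = 2p+k and |vv| = 4p+2k ≠ 4p+k since k ≥ 1. So xy^2z ∉ L.
This is a contradiction; hence L is not regular.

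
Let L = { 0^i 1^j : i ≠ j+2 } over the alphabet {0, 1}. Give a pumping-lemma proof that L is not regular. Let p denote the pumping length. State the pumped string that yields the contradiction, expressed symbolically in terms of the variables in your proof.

0^{p+p!} 1^{p+p!-2}

Toward a contradiction, assume L is regular with pumping length p.
Choose w = 0^p 1^{p+p!-2}. Since p ≠ (p+p!-2)+2 = p+p!, w ∈ L; and |w| ≥ p.
Write w = xyz as guaranteed by the lemma, with |xy| ≤ p and |y| > 0.
Since the first p symbols of w are all 0's and |xy| ≤ p, y lies entirely in the leading 0-block: y = 0^k for some k with 1 ≤ k ≤ p.
Since 1 ≤ k ≤ p, k divides p!; set t = 1 + p!/k. Then xy^t z has p + (p!/k)·k = p + p! copies of 0. Now the 0-count is p+p! and (1-count)+2 = (p+p!-2)+2 = p+p!, so i ≠ j+2 fails. So xy^t z = 0^{p+p!} 1^{p+p!-2} ∉ L.
This is a contradiction; hence L is not regular.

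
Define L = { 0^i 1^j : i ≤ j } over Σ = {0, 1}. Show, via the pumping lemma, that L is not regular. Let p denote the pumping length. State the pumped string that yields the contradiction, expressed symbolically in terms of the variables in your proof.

Suppose for contradiction that L is regular, and let p be the pumping length.
Choose w = 0^p 1^p ∈ L, with |w| = 2p ≥ p.
Write w = xyz as guaranteed by the lemma, with |xy| ≤ p and y is nonempty.
Since the first p symbols of w are all 0's and |xy| ≤ p, y lies entirely in the leading 0-block: y = 0^k for some k with 1 ≤ k ≤ p.
Consider xy^2z = 0^{p+k} 1^p. Since k ≥ 1, the 0-count p+k exceeds the 1-count p, so i ≤ j fails; thus xy^2z ∉ L.
This is a contradiction; hence L is not regular.

0^{p+k} 1^p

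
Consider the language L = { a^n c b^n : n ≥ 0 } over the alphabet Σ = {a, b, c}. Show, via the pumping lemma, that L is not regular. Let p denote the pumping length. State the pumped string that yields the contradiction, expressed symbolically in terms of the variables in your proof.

a^{p+k} c b^p

Suppose for contradiction that L is regular, and let p be the pumping length.
Take w = a^p c b^p ∈ L with |w| = 2p+1 ≥ p.
By the pumping lemma, w = xyz with |xy| ≤ p and |y| > 0.
Since the first p symbols of w are all a's and |xy| ≤ p, y lies entirely in the leading a-block: y = a^k for some k with 1 ≤ k ≤ p.
Pump with i = 2: xy^2z = a^{p+k} c b^p, which would require p+k = p. But k ≥ 1, so xy^2z ∉ L.
This contradicts the pumping lemma, so L is not regular.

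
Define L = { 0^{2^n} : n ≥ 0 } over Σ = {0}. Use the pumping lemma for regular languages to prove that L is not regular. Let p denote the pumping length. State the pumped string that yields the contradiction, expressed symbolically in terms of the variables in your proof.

0^{2^p+k}

Toward a contradiction, assume L is regular with pumping length p.
Take w = 0^{2^p} ∈ L with |w| = 2^p ≥ p.
By the pumping lemma, w = xyz with |xy| ≤ p and |y| ≥ 1.
Then y = 0^k for some k with 1 ≤ k ≤ p.
Pump with i = 2: xy^2z = 0^{2^p+k}. Since 1 ≤ k ≤ p < 2^p, we have 2^p < 2^p+k < 2^{p+1}, so 2^p+k is not a power of 2. So xy^2z ∉ L.
This is a contradiction; hence L is not regular.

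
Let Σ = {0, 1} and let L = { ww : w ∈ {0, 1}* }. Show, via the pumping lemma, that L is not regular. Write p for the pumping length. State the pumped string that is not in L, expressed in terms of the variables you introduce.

Suppose for contradiction that L is regular, and let p be the pumping length.
Take w = 0^p 1^p 0^p 1^p = uu where u = 0^p1^p; then w ∈ L and |w| = 4p ≥ p.
By the pumping lemma, w = xyz with |xy| ≤ p and |y| > 0.
Because |xy| ≤ p and w begins with p copies of 0, we have y = 0^k with 1 ≤ k ≤ p.
Pump with i = 2: xy^2z = 0^{p+k} 1^p 0^p 1^p, of length 4p+k. Suppose this equals vv. The string starts with 0 and ends with 1, so v does too; thus the boundary between the two copies of v is a 1→0 transition. There is exactly one such transition, at position 2p+k, so |v| = 2p+k and |vv| = 4p+2k ≠ 4p+k since k ≥ 1. So xy^2z ∉ L.
Contradiction. Therefore L is not regular.

0^{p+k} 1^p 0^p 1^p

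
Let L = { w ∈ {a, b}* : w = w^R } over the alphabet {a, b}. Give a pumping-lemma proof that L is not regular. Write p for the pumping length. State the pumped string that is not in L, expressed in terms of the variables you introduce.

Suppose for contradiction that L is regular, and let p be the pumping length.
Take w = a^p b a^p, a palindrome of length 2p+1 ≥ p.
Write w = xyz as guaranteed by the lemma, with |xy| ≤ p and |y| > 0.
Since the first p symbols of w are all a's and |xy| ≤ p, y lies entirely in the leading a-block: y = a^k for some k with 1 ≤ k ≤ p.
Pump with i = 2: xy^2z = a^{p+k} b a^p. Its reverse is a^p b a^{p+k}, which differs from xy^2z since k ≥ 1. So xy^2z is not a palindrome and xy^2z ∉ L.
This contradicts the pumping lemma, so L is not regular.

a^{p+k} b a^p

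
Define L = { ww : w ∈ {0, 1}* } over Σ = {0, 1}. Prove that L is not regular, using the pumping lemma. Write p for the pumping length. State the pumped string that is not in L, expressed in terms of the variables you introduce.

Suppose for contradiction that L is regular, and let p be the pumping length.
Take w = 0^p 1^p 0^p 1^p = uu where u = 0^p1^p; then w ∈ L and |w| = 4p ≥ p.
By the pumping lemma, w = xyz with |xy| ≤ p and y is nonempty.
Because |xy| ≤ p and w begins with p copies of 0, we have y = 0^k with 1 ≤ k ≤ p.
Pump with i = 2: xy^2z = 0^{p+k} 1^p 0^p 1^p, of length 4p+k. Suppose this equals vv. The string starts with 0 and ends with 1, so v does too; thus the boundary between the two copies of v is a 1→0 transition. There is exactly one such transition, at position 2p+k, so |v| = 2p+k and |vv| = 4p+2k ≠ 4p+k since k ≥ 1. So xy^2z ∉ L.
This contradicts the pumping lemma, so L is not regular.

0^{p+k} 1^p 0^p 1^p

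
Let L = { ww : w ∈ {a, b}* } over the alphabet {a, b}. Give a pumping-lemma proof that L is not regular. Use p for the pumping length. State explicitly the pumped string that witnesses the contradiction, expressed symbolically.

Assume L is regular; let p be its pumping constant.
Take w = a^p b^p a^p b^p = uu where u = a^pb^p; then w ∈ L and |w| = 4p ≥ p.
The pumping lemma gives a decomposition w = xyz where |xy| ≤ p and |y| > 0.
The first p characters of w are a's, so xy (and hence y) consists only of a's. Write y = a^k, 1 ≤ k ≤ p.
Pump with i = 2: xy^2z = a^{p+k} b^p a^p b^p, of length 4p+k. Suppose this equals vv. The string starts with a and ends with b, so v does too; thus the boundary between the two copies of v is a b→a transition. There is exactly one such transition, at position 2p+k, so |v| = 2p+k and |vv| = 4p+2k ≠ 4p+k since k ≥ 1. So xy^2z ∉ L.
This is a contradiction; hence L is not regular.

a^{p+k} b^p a^p b^p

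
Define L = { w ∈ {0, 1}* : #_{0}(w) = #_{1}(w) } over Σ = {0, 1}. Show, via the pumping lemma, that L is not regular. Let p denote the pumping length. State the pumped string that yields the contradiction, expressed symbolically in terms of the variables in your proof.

Assume L is regular; let p be its pumping constant.
Choose w = 0^p 1^p ∈ L with |w| = 2p ≥ p.
The pumping lemma gives a decomposition w = xyz where |xy| ≤ p and y is nonempty.
Since the first p symbols of w are all 0's and |xy| ≤ p, y lies entirely in the leading 0-block: y = 0^k for some k with 1 ≤ k ≤ p.
Pump with i = 2: xy^2z = 0^{p+k} 1^p has p+k occurrences of 0 but only p of 1. Since k ≥ 1 the counts differ, so xy^2z ∉ L.
Contradiction. Therefore L is not regular.

0^{p+k} 1^p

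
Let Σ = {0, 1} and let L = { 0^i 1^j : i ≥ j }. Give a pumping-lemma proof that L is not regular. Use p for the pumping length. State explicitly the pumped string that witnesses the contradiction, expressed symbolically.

Toward a contradiction, assume L is regular with pumping length p.
Choose w = 0^p 1^p ∈ L, with |w| = 2p ≥ p.
The pumping lemma gives a decomposition w = xyz where |xy| ≤ p and |y| > 0.
Since the first p symbols of w are all 0's and |xy| ≤ p, y lies entirely in the leading 0-block: y = 0^k for some k with 1 ≤ k ≤ p.
Consider xy^0z = xz = 0^{p-k} 1^p. Since k ≥ 1, the 0-count p-k is less than p, so i ≥ j fails; thus xz ∉ L.
This contradicts the pumping lemma, so L is not regular.

0^{p-k} 1^p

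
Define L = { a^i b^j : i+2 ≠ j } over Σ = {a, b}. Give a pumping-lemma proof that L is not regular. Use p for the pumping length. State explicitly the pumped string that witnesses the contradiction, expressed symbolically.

a^{p+p!} b^{p+p!+2}

Assume L is regular; let p be its pumping constant.
Choose w = a^p b^{p+p!+2}. Since p ≠ (p+p!+2)-2 = p+p!, w ∈ L; and |w| ≥ p.
The pumping lemma gives a decomposition w = xyz where |xy| ≤ p and |y| ≥ 1.
Because |xy| ≤ p and w begins with p copies of a, we have y = a^k with 1 ≤ k ≤ p.
Since 1 ≤ k ≤ p, k divides p!; set t = 1 + p!/k. Then xy^t z has p + (p!/k)·k = p + p! copies of a. Now the a-count is p+p! and (b-count)-2 = (p+p!+2)-2 = p+p!, so i+2 ≠ j fails. So xy^t z = a^{p+p!} b^{p+p!+2} ∉ L.
Contradiction. Therefore L is not regular.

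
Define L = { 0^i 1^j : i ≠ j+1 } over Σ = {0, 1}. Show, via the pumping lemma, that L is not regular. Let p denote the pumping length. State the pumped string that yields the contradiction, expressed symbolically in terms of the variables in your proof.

0^{p+p!} 1^{p+p!-1}

Assume L is regular; let p be its pumping constant.
Choose w = 0^p 1^{p+p!-1}. Since p ≠ (p+p!-1)+1 = p+p!, w ∈ L; and |w| ≥ p.
The pumping lemma gives a decomposition w = xyz where |xy| ≤ p and y is nonempty.
Because |xy| ≤ p and w begins with p copies of 0, we have y = 0^k with 1 ≤ k ≤ p.
Since 1 ≤ k ≤ p, k divides p!; set t = 1 + p!/k. Then xy^t z has p + (p!/k)·k = p + p! copies of 0. Now the 0-count is p+p! and (1-count)+1 = (p+p!-1)+1 = p+p!, so i ≠ j+1 fails. So xy^t z = 0^{p+p!} 1^{p+p!-1} ∉ L.
This contradicts the pumping lemma, so L is not regular.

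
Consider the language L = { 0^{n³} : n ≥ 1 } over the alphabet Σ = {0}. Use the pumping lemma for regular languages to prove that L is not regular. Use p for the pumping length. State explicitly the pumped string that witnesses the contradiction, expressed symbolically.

0^{p³+k}

Toward a contradiction, assume L is regular with pumping length p.
Take w = 0^{p³} ∈ L with |w| = p³ ≥ p.
The pumping lemma gives a decomposition w = xyz where |xy| ≤ p and |y| > 0.
Then y = 0^k for some k with 1 ≤ k ≤ p.
Pump with i = 2: xy^2z = 0^{p³+k}. Since 1 ≤ k ≤ p, p³ < p³+k ≤ p³+p < p³+3p²+3p+1 = (p+1)³, so p³+k is not a perfect cube. So xy^2z ∉ L.
Contradiction. Therefore L is not regular.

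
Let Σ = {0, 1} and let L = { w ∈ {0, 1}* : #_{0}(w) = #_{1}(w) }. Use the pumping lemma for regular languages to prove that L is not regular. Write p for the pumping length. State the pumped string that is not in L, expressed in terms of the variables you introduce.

0^{p+k} 1^p

Assume L is regular; let p be its pumping constant.
Choose w = 0^p 1^p ∈ L with |w| = 2p ≥ p.
Write w = xyz as guaranteed by the lemma, with |xy| ≤ p and y is nonempty.
Because |xy| ≤ p and w begins with p copies of 0, we have y = 0^k with 1 ≤ k ≤ p.
Pump with i = 2: xy^2z = 0^{p+k} 1^p has p+k occurrences of 0 but only p of 1. Since k ≥ 1 the counts differ, so xy^2z ∉ L.
Contradiction. Therefore L is not regular.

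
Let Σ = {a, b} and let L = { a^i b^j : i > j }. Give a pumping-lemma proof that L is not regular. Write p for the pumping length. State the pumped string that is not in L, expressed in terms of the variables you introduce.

Toward a contradiction, assume L is regular with pumping length p.
Choose w = a^{p+1} b^p ∈ L, with |w| = 2p+1 ≥ p.
Write w = xyz as guaranteed by the lemma, with |xy| ≤ p and |y| ≥ 1.
Because |xy| ≤ p and w begins with p copies of a, we have y = a^k with 1 ≤ k ≤ p.
Consider xy^0z = xz = a^{p+1-k} b^p. Since k ≥ 1, the a-count p+1-k is at most p, so i > j fails; thus xz ∉ L.
This is a contradiction; hence L is not regular.

a^{p+1-k} b^p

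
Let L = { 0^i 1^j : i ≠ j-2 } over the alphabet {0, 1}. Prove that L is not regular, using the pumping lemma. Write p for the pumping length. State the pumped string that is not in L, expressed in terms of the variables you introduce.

Toward a contradiction, assume L is regular with pumping length p.
Choose w = 0^p 1^{p+p!+2}. Since p ≠ (p+p!+2)-2 = p+p!, w ∈ L; and |w| ≥ p.
Write w = xyz as guaranteed by the lemma, with |xy| ≤ p and y is nonempty.
The first p characters of w are 0's, so xy (and hence y) consists only of 0's. Write y = 0^k, 1 ≤ k ≤ p.
Since 1 ≤ k ≤ p, k divides p!; set t = 1 + p!/k. Then xy^t z has p + (p!/k)·k = p + p! copies of 0. Now the 0-count is p+p! and (1-count)-2 = (p+p!+2)-2 = p+p!, so i ≠ j-2 fails. So xy^t z = 0^{p+p!} 1^{p+p!+2} ∉ L.
This contradicts the pumping lemma, so L is not regular.

0^{p+p!} 1^{p+p!+2}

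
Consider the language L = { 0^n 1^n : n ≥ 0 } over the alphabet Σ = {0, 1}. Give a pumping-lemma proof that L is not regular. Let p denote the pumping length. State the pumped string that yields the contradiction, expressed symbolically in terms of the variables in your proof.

Assume L is regular. Let p be the pumping length given by the pumping lemma.
Let w = 0^p 1^p ∈ L; note |w| = 2p ≥ p.
Write w = xyz as guaranteed by the lemma, with |xy| ≤ p and y is nonempty.
Because |xy| ≤ p and w begins with p copies of 0, we have y = 0^k with 1 ≤ k ≤ p.
Pump with i = 2: xy^2z = 0^{p+k} 1^p. For this to lie in L we would need p = p+k, which forces k = 0. But k ≥ 1, so xy^2z ∉ L.
This is a contradiction; hence L is not regular.

0^{p+k} 1^p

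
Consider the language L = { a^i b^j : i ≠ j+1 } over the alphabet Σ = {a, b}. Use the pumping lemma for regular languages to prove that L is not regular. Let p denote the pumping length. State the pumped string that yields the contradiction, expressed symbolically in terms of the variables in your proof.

a^{p+p!} b^{p+p!-1}

Suppose for contradiction that L is regular, and let p be the pumping length.
Choose w = a^p b^{p+p!-1}. Since p ≠ (p+p!-1)+1 = p+p!, w ∈ L; and |w| ≥ p.
By the pumping lemma, w = xyz with |xy| ≤ p and |y| ≥ 1.
The first p characters of w are a's, so xy (and hence y) consists only of a's. Write y = a^k, 1 ≤ k ≤ p.
Since 1 ≤ k ≤ p, k divides p!; set t = 1 + p!/k. Then xy^t z has p + (p!/k)·k = p + p! copies of a. Now the a-count is p+p! and (b-count)+1 = (p+p!-1)+1 = p+p!, so i ≠ j+1 fails. So xy^t z = a^{p+p!} b^{p+p!-1} ∉ L.
This is a contradiction; hence L is not regular.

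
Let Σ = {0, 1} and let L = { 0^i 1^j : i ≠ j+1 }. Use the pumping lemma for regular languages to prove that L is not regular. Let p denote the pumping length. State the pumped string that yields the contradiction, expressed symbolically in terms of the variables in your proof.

0^{p+p!} 1^{p+p!-1}

Assume L is regular; let p be its pumping constant.
Choose w = 0^p 1^{p+p!-1}. Since p ≠ (p+p!-1)+1 = p+p!, w ∈ L; and |w| ≥ p.
The pumping lemma gives a decomposition w = xyz where |xy| ≤ p and y is nonempty.
Because |xy| ≤ p and w begins with p copies of 0, we have y = 0^k with 1 ≤ k ≤ p.
Since 1 ≤ k ≤ p, k divides p!; set t = 1 + p!/k. Then xy^t z has p + (p!/k)·k = p + p! copies of 0. Now the 0-count is p+p! and (1-count)+1 = (p+p!-1)+1 = p+p!, so i ≠ j+1 fails. So xy^t z = 0^{p+p!} 1^{p+p!-1} ∉ L.
Contradiction. Therefore L is not regular.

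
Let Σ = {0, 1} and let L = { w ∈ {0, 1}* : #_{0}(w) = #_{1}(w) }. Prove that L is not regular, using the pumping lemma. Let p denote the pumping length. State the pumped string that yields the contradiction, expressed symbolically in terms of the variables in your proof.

0^{p+k} 1^p

Assume L is regular; let p be its pumping constant.
Choose w = 0^p 1^p ∈ L with |w| = 2p ≥ p.
The pumping lemma gives a decomposition w = xyz where |xy| ≤ p and y is nonempty.
Because |xy| ≤ p and w begins with p copies of 0, we have y = 0^k with 1 ≤ k ≤ p.
Pump with i = 2: xy^2z = 0^{p+k} 1^p has p+k occurrences of 0 but only p of 1. Since k ≥ 1 the counts differ, so xy^2z ∉ L.
This is a contradiction; hence L is not regular.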